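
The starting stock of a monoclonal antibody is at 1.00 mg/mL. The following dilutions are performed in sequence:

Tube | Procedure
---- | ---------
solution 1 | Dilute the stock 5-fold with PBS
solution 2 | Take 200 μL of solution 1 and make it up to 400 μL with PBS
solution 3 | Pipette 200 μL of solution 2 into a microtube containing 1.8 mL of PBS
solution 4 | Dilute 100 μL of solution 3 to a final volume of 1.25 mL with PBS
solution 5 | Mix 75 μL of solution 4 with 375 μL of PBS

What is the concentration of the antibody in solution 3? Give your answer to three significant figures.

0.0100 mg/mL

Step 1: 5-fold → factor 5
Step 2: 200 μL brought to 400 μL → factor 400/200 = 2
Step 3: 200 μL + 1.8 mL = 2000 μL total → factor 2000/200 = 10
Dilution factor through solution 3 = 5 × 2 × 10 = 100
[solution 3] = 1.00 mg/mL / 100 = 0.0100 mg/mL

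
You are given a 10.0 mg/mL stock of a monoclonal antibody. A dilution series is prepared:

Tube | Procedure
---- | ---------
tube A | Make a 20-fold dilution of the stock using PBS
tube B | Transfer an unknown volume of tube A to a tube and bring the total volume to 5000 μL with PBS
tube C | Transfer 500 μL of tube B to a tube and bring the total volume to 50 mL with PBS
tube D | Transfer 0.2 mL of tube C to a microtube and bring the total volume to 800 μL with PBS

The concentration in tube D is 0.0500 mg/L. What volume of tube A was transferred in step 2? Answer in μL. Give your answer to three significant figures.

200 μL

Step 1: 20-fold → factor 20
Step 2: v brought to 5000 μL → factor = 5000 μL/v
Step 3: 500 μL brought to 50 mL → factor 50000/500 = 100
Step 4: 0.2 mL brought to 800 μL → factor 0.8/0.2 = 4
Product of known-step factors = 8000
Overall factor = 10.0 mg/mL / (0.0500 mg/L) = 2 × 10^5
Step-2 factor = 2 × 10^5 / 8000 = 25
v = 5000 μL / 25 = 200 μL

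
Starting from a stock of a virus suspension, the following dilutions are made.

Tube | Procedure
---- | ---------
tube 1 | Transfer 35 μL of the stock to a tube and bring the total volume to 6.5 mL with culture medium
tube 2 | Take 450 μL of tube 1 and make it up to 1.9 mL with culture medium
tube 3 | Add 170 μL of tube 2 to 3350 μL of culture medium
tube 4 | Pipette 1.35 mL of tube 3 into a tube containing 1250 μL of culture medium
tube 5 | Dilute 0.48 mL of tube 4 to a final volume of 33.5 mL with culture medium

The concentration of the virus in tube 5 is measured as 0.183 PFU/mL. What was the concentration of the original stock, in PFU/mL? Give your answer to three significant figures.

Step 1: 35 μL brought to 6.5 mL → factor 6500/35 = 185.71
Step 2: 450 μL brought to 1.9 mL → factor 1900/450 = 4.2222
Step 3: 170 μL + 3350 μL = 3520 μL total → factor 3520/170 = 20.706
Step 4: 1.35 mL + 1250 μL = 2.6 mL total → factor 2.6/1.35 = 1.9259
Step 5: 0.48 mL brought to 33.5 mL → factor 33.5/0.48 = 69.792
Overall dilution factor = 185.71 × 4.2222 × 20.706 × 1.9259 × 69.792 = 2.1823 × 10^6
Stock = 0.183 PFU/mL × 2.1823 × 10^6 = 3.99 × 10^5 PFU/mL

3.99 × 10^5 PFU/mL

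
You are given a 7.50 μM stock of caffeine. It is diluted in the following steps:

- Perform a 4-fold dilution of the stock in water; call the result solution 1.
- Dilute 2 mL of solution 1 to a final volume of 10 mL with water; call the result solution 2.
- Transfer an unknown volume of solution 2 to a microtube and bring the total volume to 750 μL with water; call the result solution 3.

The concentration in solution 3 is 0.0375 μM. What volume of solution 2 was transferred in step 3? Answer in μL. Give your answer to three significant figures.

75.0 μL

Step 1: 4-fold → factor 4
Step 2: 2 mL brought to 10 mL → factor 10/2 = 5
Step 3: v brought to 750 μL → factor = 750 μL/v
Product of known-step factors = 20
Overall factor = 7.50 μM / (0.0375 μM) = 200
Step-3 factor = 200 / 20 = 10
v = 750 μL / 10 = 75.0 μL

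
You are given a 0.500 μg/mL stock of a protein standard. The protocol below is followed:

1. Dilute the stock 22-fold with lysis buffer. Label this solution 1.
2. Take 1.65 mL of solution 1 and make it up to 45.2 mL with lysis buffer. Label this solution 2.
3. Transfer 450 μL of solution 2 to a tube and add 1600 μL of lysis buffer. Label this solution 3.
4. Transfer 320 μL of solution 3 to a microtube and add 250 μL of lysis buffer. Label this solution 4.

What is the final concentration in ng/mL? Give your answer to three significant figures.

0.102 ng/mL

Step 1: 22-fold → factor 22
Step 2: 1.65 mL brought to 45.2 mL → factor 45.2/1.65 = 27.394
Step 3: 450 μL + 1600 μL = 2050 μL total → factor 2050/450 = 4.5556
Step 4: 320 μL + 250 μL = 570 μL total → factor 570/320 = 1.7812
Overall dilution factor = 22 × 27.394 × 4.5556 × 1.7812 = 4890.4
Final = 0.500 μg/mL / 4890.4 = 0.0001022 μg/mL = 0.102 ng/mL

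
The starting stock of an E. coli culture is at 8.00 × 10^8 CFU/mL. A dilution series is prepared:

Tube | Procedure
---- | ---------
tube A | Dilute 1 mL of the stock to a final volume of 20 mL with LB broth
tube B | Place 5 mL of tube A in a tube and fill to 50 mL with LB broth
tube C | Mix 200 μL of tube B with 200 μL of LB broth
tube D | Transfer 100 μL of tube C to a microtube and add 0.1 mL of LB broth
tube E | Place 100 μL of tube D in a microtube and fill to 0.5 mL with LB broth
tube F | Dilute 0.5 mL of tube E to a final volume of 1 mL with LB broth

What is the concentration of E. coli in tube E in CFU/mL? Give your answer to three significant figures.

Step 1: 1 mL brought to 20 mL → factor 20/1 = 20
Step 2: 5 mL brought to 50 mL → factor 50/5 = 10
Step 3: 200 μL + 200 μL = 400 μL total → factor 400/200 = 2
Step 4: 100 μL + 0.1 mL = 200 μL total → factor 200/100 = 2
Step 5: 100 μL brought to 0.5 mL → factor 500/100 = 5
Dilution factor through tube E = 20 × 10 × 2 × 2 × 5 = 4000
[tube E] = 8.00 × 10^8 CFU/mL / 4000 = 2.00 × 10^5 CFU/mL

2.00 × 10^5 CFU/mL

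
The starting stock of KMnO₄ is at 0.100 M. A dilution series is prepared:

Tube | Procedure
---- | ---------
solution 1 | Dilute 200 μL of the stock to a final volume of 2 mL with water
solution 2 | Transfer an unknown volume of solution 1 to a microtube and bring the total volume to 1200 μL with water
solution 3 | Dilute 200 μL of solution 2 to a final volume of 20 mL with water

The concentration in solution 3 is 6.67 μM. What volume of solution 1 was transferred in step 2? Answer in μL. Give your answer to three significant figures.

80.0 μL

Step 1: 200 μL brought to 2 mL → factor 2000/200 = 10
Step 2: v brought to 1200 μL → factor = 1200 μL/v
Step 3: 200 μL brought to 20 mL → factor 20000/200 = 100
Product of known-step factors = 1000
Overall factor = 0.100 M / (6.67 μM) = 14993
Step-2 factor = 14993 / 1000 = 14.993
v = 1200 μL / 14.993 = 80.0 μL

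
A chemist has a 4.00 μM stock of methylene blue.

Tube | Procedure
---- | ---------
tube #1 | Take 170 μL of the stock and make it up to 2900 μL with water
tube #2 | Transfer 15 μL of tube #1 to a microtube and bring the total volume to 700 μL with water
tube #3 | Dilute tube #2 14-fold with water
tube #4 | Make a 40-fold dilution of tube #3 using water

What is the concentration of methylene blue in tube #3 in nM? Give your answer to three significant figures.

0.359 nM

Step 1: 170 μL brought to 2900 μL → factor 2900/170 = 17.059
Step 2: 15 μL brought to 700 μL → factor 700/15 = 46.667
Step 3: 14-fold → factor 14
Dilution factor through tube #3 = 17.059 × 46.667 × 14 = 11145
[tube #3] = 4.00 μM / 11145 = 0.0003589 μM = 0.359 nM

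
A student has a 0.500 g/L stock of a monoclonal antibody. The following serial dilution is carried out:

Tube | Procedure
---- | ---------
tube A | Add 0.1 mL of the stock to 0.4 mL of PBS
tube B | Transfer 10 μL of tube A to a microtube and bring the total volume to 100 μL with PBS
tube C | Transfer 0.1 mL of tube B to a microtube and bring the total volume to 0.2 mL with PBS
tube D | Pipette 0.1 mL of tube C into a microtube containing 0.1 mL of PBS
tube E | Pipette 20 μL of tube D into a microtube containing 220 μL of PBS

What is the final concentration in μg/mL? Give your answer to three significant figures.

0.208 μg/mL

Step 1: 0.1 mL + 0.4 mL = 0.5 mL total → factor 0.5/0.1 = 5
Step 2: 10 μL brought to 100 μL → factor 100/10 = 10
Step 3: 0.1 mL brought to 0.2 mL → factor 0.2/0.1 = 2
Step 4: 0.1 mL + 0.1 mL = 0.2 mL total → factor 0.2/0.1 = 2
Step 5: 20 μL + 220 μL = 240 μL total → factor 240/20 = 12
Overall dilution factor = 5 × 10 × 2 × 2 × 12 = 2400
Final = 0.500 g/L / 2400 = 0.0002083 g/L = 0.208 μg/mL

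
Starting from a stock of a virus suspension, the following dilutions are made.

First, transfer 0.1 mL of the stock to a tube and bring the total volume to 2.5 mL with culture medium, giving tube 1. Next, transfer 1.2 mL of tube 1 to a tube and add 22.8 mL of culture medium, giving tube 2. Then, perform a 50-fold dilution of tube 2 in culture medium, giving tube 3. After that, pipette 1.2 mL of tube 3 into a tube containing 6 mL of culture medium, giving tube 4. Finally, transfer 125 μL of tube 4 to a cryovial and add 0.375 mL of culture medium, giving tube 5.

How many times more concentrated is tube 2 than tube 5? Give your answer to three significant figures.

Step 1: 0.1 mL brought to 2.5 mL → factor 2.5/0.1 = 25
Step 2: 1.2 mL + 22.8 mL = 24 mL total → factor 24/1.2 = 20
Step 3: 50-fold → factor 50
Step 4: 1.2 mL + 6 mL = 7.2 mL total → factor 7.2/1.2 = 6
Step 5: 125 μL + 0.375 mL = 500 μL total → factor 500/125 = 4
Dilution factor to tube 2 = 500; to tube 5 = 6 × 10^5
[tube 2]/[tube 5] = (factor to tube 5)/(factor to tube 2) = 6 × 10^5/500 = 1.20 × 10^3

1.20 × 10^3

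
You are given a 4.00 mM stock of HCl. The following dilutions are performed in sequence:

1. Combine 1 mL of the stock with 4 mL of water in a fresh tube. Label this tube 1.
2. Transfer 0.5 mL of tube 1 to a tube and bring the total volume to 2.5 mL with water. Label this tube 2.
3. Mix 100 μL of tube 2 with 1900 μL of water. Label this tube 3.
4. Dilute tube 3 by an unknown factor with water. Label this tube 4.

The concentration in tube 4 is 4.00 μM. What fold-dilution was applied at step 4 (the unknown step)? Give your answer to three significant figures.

2.00-fold

Step 1: 1 mL + 4 mL = 5 mL total → factor 5/1 = 5
Step 2: 0.5 mL brought to 2.5 mL → factor 2.5/0.5 = 5
Step 3: 100 μL + 1900 μL = 2000 μL total → factor 2000/100 = 20
Step 4: unknown factor x
Product of known-step factors = 500
Overall factor = 4.00 mM / (4.00 μM) = 1000
x = 1000 / 500 = 2.00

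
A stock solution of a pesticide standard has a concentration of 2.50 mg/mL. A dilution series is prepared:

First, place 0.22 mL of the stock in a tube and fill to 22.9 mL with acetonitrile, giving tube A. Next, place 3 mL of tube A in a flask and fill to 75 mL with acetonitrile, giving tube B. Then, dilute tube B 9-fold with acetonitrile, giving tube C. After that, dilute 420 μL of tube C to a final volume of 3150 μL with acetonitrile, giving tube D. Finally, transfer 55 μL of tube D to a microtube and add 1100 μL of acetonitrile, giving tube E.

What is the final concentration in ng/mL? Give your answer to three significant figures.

0.678 ng/mL

Step 1: 0.22 mL brought to 22.9 mL → factor 22.9/0.22 = 104.09
Step 2: 3 mL brought to 75 mL → factor 75/3 = 25
Step 3: 9-fold → factor 9
Step 4: 420 μL brought to 3150 μL → factor 3150/420 = 7.5
Step 5: 55 μL + 1100 μL = 1155 μL total → factor 1155/55 = 21
Overall dilution factor = 104.09 × 25 × 9 × 7.5 × 21 = 3.6887 × 10^6
Final = 2.50 mg/mL / 3.6887 × 10^6 = 6.777 × 10^-7 mg/mL = 0.678 ng/mL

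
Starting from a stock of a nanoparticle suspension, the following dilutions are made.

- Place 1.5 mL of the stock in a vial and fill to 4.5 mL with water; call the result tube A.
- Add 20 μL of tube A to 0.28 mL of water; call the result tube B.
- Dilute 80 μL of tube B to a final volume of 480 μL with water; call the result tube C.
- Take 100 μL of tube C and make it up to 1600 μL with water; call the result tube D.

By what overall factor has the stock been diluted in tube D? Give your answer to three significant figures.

Step 1: 1.5 mL brought to 4.5 mL → factor 4.5/1.5 = 3
Step 2: 20 μL + 0.28 mL = 300 μL total → factor 300/20 = 15
Step 3: 80 μL brought to 480 μL → factor 480/80 = 6
Step 4: 100 μL brought to 1600 μL → factor 1600/100 = 16
Overall dilution factor = 3 × 15 × 6 × 16 = 4320

4.32 × 10^3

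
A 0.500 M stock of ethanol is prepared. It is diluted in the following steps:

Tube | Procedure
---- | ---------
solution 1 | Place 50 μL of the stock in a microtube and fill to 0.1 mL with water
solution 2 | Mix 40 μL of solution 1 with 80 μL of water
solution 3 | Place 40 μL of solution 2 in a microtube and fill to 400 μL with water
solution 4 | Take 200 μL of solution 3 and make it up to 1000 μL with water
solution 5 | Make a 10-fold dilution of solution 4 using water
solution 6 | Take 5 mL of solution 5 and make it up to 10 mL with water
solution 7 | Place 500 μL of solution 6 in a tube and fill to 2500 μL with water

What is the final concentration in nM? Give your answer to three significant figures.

Step 1: 50 μL brought to 0.1 mL → factor 100/50 = 2
Step 2: 40 μL + 80 μL = 120 μL total → factor 120/40 = 3
Step 3: 40 μL brought to 400 μL → factor 400/40 = 10
Step 4: 200 μL brought to 1000 μL → factor 1000/200 = 5
Step 5: 10-fold → factor 10
Step 6: 5 mL brought to 10 mL → factor 10/5 = 2
Step 7: 500 μL brought to 2500 μL → factor 2500/500 = 5
Overall dilution factor = 2 × 3 × 10 × 5 × 10 × 2 × 5 = 30000
Final = 0.500 M / 30000 = 1.667 × 10^-5 M = 1.67 × 10^4 nM

1.67 × 10^4 nM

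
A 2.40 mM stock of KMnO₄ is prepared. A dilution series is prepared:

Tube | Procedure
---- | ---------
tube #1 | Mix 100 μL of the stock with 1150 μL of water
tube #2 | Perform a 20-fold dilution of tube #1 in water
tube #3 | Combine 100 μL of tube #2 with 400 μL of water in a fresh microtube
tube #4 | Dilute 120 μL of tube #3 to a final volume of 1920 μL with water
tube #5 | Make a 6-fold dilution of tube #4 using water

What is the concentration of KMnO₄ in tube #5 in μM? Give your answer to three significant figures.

Step 1: 100 μL + 1150 μL = 1250 μL total → factor 1250/100 = 12.5
Step 2: 20-fold → factor 20
Step 3: 100 μL + 400 μL = 500 μL total → factor 500/100 = 5
Step 4: 120 μL brought to 1920 μL → factor 1920/120 = 16
Step 5: 6-fold → factor 6
Overall dilution factor = 12.5 × 20 × 5 × 16 × 6 = 1.2 × 10^5
Final = 2.40 mM / 1.2 × 10^5 = 2.000 × 10^-5 mM = 0.0200 μM

0.0200 μM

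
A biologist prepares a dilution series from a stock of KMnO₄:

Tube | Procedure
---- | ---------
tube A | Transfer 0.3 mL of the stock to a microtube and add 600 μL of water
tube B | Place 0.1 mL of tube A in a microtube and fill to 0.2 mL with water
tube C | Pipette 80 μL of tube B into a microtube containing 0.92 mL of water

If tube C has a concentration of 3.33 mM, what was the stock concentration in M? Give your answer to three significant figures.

0.250 M

Step 1: 0.3 mL + 600 μL = 0.9 mL total → factor 0.9/0.3 = 3
Step 2: 0.1 mL brought to 0.2 mL → factor 0.2/0.1 = 2
Step 3: 80 μL + 0.92 mL = 1000 μL total → factor 1000/80 = 12.5
Overall dilution factor = 3 × 2 × 12.5 = 75
Stock = 3.33 mM × 75 = 249.8 mM = 0.250 M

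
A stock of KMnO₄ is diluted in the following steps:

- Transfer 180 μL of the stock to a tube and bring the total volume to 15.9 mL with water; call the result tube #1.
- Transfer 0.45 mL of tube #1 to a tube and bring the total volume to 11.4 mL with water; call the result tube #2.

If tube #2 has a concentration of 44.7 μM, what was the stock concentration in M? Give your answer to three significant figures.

0.100 M

Step 1: 180 μL brought to 15.9 mL → factor 15900/180 = 88.333
Step 2: 0.45 mL brought to 11.4 mL → factor 11.4/0.45 = 25.333
Overall dilution factor = 88.333 × 25.333 = 2237.8
Stock = 44.7 μM × 2237.8 = 1.000 × 10^5 μM = 0.100 M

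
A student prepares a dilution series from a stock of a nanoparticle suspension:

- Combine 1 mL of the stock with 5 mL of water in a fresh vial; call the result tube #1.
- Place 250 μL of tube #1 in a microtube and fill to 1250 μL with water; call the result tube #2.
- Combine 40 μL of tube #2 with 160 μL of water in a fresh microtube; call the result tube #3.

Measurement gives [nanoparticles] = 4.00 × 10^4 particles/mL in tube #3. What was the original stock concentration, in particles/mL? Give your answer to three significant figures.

Step 1: 1 mL + 5 mL = 6 mL total → factor 6/1 = 6
Step 2: 250 μL brought to 1250 μL → factor 1250/250 = 5
Step 3: 40 μL + 160 μL = 200 μL total → factor 200/40 = 5
Overall dilution factor = 6 × 5 × 5 = 150
Stock = 4.00 × 10^4 particles/mL × 150 = 6.00 × 10^6 particles/mL

6.00 × 10^6 particles/mL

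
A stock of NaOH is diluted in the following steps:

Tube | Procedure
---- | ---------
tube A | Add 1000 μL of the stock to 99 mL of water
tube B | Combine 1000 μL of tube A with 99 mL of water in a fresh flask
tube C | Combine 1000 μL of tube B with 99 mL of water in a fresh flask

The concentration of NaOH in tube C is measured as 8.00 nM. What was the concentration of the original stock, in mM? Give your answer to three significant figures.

Step 1: 1000 μL + 99 mL = 1 × 10^5 μL total → factor 1 × 10^5/1000 = 100
Step 2: 1000 μL + 99 mL = 1 × 10^5 μL total → factor 1 × 10^5/1000 = 100
Step 3: 1000 μL + 99 mL = 1 × 10^5 μL total → factor 1 × 10^5/1000 = 100
Overall dilution factor = 100 × 100 × 100 = 1 × 10^6
Stock = 8.00 nM × 1 × 10^6 = 8.000 × 10^6 nM = 8.00 mM

8.00 mM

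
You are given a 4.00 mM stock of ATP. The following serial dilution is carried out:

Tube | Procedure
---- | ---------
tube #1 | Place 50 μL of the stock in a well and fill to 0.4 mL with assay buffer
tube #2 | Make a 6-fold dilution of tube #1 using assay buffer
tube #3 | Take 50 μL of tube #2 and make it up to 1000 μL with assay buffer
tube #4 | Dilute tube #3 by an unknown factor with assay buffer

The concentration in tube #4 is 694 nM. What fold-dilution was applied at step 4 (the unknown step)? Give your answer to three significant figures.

Step 1: 50 μL brought to 0.4 mL → factor 400/50 = 8
Step 2: 6-fold → factor 6
Step 3: 50 μL brought to 1000 μL → factor 1000/50 = 20
Step 4: unknown factor x
Product of known-step factors = 960
Overall factor = 4.00 mM / (694 nM) = 5763.7
x = 5763.7 / 960 = 6.00

6.00-fold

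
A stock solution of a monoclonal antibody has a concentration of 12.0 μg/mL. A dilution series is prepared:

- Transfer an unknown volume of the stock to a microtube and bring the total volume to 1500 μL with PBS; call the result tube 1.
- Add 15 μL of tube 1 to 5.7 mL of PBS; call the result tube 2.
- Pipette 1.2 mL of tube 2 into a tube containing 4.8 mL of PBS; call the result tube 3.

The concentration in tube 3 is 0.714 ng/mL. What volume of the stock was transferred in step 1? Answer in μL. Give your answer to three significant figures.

170 μL

Step 1: v brought to 1500 μL → factor = 1500 μL/v
Step 2: 15 μL + 5.7 mL = 5715 μL total → factor 5715/15 = 381
Step 3: 1.2 mL + 4.8 mL = 6 mL total → factor 6/1.2 = 5
Product of known-step factors = 1905
Overall factor = 12.0 μg/mL / (0.714 ng/mL) = 16807
Step-1 factor = 16807 / 1905 = 8.8224
v = 1500 μL / 8.8224 = 170 μL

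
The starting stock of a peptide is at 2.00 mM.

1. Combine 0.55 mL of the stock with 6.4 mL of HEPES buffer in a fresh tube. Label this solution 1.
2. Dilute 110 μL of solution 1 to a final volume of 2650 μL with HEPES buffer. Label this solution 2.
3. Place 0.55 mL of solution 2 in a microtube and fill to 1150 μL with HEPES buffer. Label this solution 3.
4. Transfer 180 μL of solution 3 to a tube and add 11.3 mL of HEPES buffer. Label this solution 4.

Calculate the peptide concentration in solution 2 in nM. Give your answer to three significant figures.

6.57 × 10^3 nM

Step 1: 0.55 mL + 6.4 mL = 6.95 mL total → factor 6.95/0.55 = 12.636
Step 2: 110 μL brought to 2650 μL → factor 2650/110 = 24.091
Dilution factor through solution 2 = 12.636 × 24.091 = 304.42
[solution 2] = 2.00 mM / 304.42 = 0.006570 mM = 6.57 × 10^3 nM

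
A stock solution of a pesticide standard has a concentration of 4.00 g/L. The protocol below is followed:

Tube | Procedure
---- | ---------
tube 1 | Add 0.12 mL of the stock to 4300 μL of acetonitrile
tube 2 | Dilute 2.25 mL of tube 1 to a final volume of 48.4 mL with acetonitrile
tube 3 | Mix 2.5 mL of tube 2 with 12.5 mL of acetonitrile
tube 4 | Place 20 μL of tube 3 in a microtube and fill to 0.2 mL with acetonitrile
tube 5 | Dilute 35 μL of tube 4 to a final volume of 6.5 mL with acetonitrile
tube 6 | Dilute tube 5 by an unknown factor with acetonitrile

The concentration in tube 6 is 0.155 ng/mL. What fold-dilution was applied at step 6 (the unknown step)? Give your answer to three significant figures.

2.92-fold

Step 1: 0.12 mL + 4300 μL = 4.42 mL total → factor 4.42/0.12 = 36.833
Step 2: 2.25 mL brought to 48.4 mL → factor 48.4/2.25 = 21.511
Step 3: 2.5 mL + 12.5 mL = 15 mL total → factor 15/2.5 = 6
Step 4: 20 μL brought to 0.2 mL → factor 200/20 = 10
Step 5: 35 μL brought to 6.5 mL → factor 6500/35 = 185.71
Step 6: unknown factor x
Product of known-step factors = 8.8288 × 10^6
Overall factor = 4.00 g/L / (0.155 ng/mL) = 2.5806 × 10^7
x = 2.5806 × 10^7 / 8.8288 × 10^6 = 2.92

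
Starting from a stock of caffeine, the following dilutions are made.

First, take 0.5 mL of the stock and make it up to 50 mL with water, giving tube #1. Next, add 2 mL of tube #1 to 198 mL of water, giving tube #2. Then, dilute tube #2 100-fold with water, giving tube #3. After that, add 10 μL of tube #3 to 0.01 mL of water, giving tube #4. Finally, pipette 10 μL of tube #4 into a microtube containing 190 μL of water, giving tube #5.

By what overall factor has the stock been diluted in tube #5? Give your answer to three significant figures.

4.00 × 10^7

Step 1: 0.5 mL brought to 50 mL → factor 50/0.5 = 100
Step 2: 2 mL + 198 mL = 200 mL total → factor 200/2 = 100
Step 3: 100-fold → factor 100
Step 4: 10 μL + 0.01 mL = 20 μL total → factor 20/10 = 2
Step 5: 10 μL + 190 μL = 200 μL total → factor 200/10 = 20
Overall dilution factor = 100 × 100 × 100 × 2 × 20 = 4 × 10^7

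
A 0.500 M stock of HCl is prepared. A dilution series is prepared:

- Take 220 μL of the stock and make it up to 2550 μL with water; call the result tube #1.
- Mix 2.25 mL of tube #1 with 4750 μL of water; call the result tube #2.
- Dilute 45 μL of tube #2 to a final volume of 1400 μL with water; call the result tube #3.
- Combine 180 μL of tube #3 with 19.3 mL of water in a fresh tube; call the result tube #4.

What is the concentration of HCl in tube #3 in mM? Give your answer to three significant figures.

Step 1: 220 μL brought to 2550 μL → factor 2550/220 = 11.591
Step 2: 2.25 mL + 4750 μL = 7 mL total → factor 7/2.25 = 3.1111
Step 3: 45 μL brought to 1400 μL → factor 1400/45 = 31.111
Dilution factor through tube #3 = 11.591 × 3.1111 × 31.111 = 1121.9
[tube #3] = 0.500 M / 1121.9 = 0.0004457 M = 0.446 mM

0.446 mM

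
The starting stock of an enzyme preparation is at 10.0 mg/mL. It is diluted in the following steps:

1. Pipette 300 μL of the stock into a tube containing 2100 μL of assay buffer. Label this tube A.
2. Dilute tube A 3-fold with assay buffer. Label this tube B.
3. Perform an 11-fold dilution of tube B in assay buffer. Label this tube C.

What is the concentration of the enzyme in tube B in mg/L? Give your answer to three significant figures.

Step 1: 300 μL + 2100 μL = 2400 μL total → factor 2400/300 = 8
Step 2: 3-fold → factor 3
Dilution factor through tube B = 8 × 3 = 24
[tube B] = 10.0 mg/mL / 24 = 0.4167 mg/mL = 417 mg/L

417 mg/L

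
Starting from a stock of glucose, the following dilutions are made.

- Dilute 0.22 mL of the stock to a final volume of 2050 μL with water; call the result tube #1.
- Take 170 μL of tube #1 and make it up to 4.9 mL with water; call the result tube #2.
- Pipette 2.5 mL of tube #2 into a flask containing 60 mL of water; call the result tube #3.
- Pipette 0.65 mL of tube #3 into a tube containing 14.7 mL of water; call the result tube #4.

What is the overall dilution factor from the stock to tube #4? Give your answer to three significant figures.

Step 1: 0.22 mL brought to 2050 μL → factor 2.05/0.22 = 9.3182
Step 2: 170 μL brought to 4.9 mL → factor 4900/170 = 28.824
Step 3: 2.5 mL + 60 mL = 62.5 mL total → factor 62.5/2.5 = 25
Step 4: 0.65 mL + 14.7 mL = 15.35 mL total → factor 15.35/0.65 = 23.615
Overall dilution factor = 9.3182 × 28.824 × 25 × 23.615 = 1.5857 × 10^5

1.59 × 10^5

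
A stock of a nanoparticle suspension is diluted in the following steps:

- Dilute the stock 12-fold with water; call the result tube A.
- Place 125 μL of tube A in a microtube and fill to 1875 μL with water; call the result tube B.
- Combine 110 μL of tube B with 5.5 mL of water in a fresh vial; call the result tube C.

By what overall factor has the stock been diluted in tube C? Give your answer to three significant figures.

9.18 × 10^3

Step 1: 12-fold → factor 12
Step 2: 125 μL brought to 1875 μL → factor 1875/125 = 15
Step 3: 110 μL + 5.5 mL = 5610 μL total → factor 5610/110 = 51
Overall dilution factor = 12 × 15 × 51 = 9180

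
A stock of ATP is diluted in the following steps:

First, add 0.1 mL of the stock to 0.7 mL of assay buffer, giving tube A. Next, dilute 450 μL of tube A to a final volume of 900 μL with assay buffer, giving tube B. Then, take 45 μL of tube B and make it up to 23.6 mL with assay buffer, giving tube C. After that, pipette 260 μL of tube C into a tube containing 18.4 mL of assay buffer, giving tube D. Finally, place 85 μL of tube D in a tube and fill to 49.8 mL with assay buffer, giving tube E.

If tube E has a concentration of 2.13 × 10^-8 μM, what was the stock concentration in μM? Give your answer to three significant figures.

7.52 μM

Step 1: 0.1 mL + 0.7 mL = 0.8 mL total → factor 0.8/0.1 = 8
Step 2: 450 μL brought to 900 μL → factor 900/450 = 2
Step 3: 45 μL brought to 23.6 mL → factor 23600/45 = 524.44
Step 4: 260 μL + 18.4 mL = 18660 μL total → factor 18660/260 = 71.769
Step 5: 85 μL brought to 49.8 mL → factor 49800/85 = 585.88
Overall dilution factor = 8 × 2 × 524.44 × 71.769 × 585.88 = 3.5283 × 10^8
Stock = 2.13 × 10^-8 μM × 3.5283 × 10^8 = 7.52 μM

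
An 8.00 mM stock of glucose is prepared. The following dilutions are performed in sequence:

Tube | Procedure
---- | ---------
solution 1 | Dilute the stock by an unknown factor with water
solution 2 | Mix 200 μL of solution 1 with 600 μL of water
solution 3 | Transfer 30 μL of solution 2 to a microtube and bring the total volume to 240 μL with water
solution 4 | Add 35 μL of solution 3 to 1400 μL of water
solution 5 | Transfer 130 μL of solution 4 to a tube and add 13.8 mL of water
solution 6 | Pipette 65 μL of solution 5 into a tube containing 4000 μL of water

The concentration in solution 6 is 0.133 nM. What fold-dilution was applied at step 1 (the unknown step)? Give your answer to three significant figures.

Step 1: unknown factor x
Step 2: 200 μL + 600 μL = 800 μL total → factor 800/200 = 4
Step 3: 30 μL brought to 240 μL → factor 240/30 = 8
Step 4: 35 μL + 1400 μL = 1435 μL total → factor 1435/35 = 41
Step 5: 130 μL + 13.8 mL = 13930 μL total → factor 13930/130 = 107.15
Step 6: 65 μL + 4000 μL = 4065 μL total → factor 4065/65 = 62.538
Product of known-step factors = 8.792 × 10^6
Overall factor = 8.00 mM / (0.133 nM) = 6.015 × 10^7
x = 6.015 × 10^7 / 8.792 × 10^6 = 6.84

6.84-fold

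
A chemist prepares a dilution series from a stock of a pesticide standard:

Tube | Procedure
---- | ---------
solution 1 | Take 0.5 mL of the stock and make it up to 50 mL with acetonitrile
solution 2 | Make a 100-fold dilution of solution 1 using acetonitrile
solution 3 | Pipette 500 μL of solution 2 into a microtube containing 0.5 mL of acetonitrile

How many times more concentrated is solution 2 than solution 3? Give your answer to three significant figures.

2.00

Step 1: 0.5 mL brought to 50 mL → factor 50/0.5 = 100
Step 2: 100-fold → factor 100
Step 3: 500 μL + 0.5 mL = 1000 μL total → factor 1000/500 = 2
Dilution factor to solution 2 = 10000; to solution 3 = 20000
[solution 2]/[solution 3] = (factor to solution 3)/(factor to solution 2) = 20000/10000 = 2.00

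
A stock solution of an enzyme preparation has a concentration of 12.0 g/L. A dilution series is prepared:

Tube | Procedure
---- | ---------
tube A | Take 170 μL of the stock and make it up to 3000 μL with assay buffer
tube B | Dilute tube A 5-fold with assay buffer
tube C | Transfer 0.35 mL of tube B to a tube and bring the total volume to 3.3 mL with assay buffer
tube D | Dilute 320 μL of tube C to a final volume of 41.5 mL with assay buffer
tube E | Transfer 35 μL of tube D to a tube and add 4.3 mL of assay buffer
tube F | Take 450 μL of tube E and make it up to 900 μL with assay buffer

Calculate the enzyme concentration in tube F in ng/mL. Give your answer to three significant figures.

0.449 ng/mL

Step 1: 170 μL brought to 3000 μL → factor 3000/170 = 17.647
Step 2: 5-fold → factor 5
Step 3: 0.35 mL brought to 3.3 mL → factor 3.3/0.35 = 9.4286
Step 4: 320 μL brought to 41.5 mL → factor 41500/320 = 129.69
Step 5: 35 μL + 4.3 mL = 4335 μL total → factor 4335/35 = 123.86
Step 6: 450 μL brought to 900 μL → factor 900/450 = 2
Dilution factor through tube F = 17.647 × 5 × 9.4286 × 129.69 × 123.86 × 2 = 2.6726 × 10^7
[tube F] = 12.0 g/L / 2.6726 × 10^7 = 4.490 × 10^-7 g/L = 0.449 ng/mL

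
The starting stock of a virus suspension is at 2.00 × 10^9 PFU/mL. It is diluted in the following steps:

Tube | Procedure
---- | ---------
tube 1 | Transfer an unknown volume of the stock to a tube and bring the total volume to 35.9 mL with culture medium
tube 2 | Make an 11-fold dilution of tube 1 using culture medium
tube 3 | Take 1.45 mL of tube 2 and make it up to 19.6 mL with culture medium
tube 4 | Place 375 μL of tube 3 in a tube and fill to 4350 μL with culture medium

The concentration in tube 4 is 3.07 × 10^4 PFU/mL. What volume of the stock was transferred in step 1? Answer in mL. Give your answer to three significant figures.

0.950 mL

Step 1: v brought to 35.9 mL → factor = 35.9 mL/v
Step 2: 11-fold → factor 11
Step 3: 1.45 mL brought to 19.6 mL → factor 19.6/1.45 = 13.517
Step 4: 375 μL brought to 4350 μL → factor 4350/375 = 11.6
Product of known-step factors = 1724.8
Overall factor = 2.00 × 10^9 PFU/mL / (3.07 × 10^4 PFU/mL) = 65147
Step-1 factor = 65147 / 1724.8 = 37.771
v = 35.9 mL / 37.771 = 0.950 mL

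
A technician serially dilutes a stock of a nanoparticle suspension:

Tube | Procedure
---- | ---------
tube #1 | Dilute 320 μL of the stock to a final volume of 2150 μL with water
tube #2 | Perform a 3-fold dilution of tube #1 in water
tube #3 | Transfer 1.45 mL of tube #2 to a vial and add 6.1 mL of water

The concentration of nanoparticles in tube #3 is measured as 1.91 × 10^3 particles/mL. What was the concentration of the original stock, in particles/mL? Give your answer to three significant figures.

2.00 × 10^5 particles/mL

Step 1: 320 μL brought to 2150 μL → factor 2150/320 = 6.7188
Step 2: 3-fold → factor 3
Step 3: 1.45 mL + 6.1 mL = 7.55 mL total → factor 7.55/1.45 = 5.2069
Overall dilution factor = 6.7188 × 3 × 5.2069 = 104.95
Stock = 1.91 × 10^3 particles/mL × 104.95 = 2.00 × 10^5 particles/mL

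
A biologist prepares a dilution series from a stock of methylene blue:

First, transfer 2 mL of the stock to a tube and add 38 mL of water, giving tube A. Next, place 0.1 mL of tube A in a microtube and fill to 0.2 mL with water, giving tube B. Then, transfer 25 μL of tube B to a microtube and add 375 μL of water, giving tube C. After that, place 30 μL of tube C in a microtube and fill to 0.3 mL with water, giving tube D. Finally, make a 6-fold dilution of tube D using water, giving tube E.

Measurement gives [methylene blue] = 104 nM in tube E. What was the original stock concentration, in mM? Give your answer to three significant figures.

Step 1: 2 mL + 38 mL = 40 mL total → factor 40/2 = 20
Step 2: 0.1 mL brought to 0.2 mL → factor 0.2/0.1 = 2
Step 3: 25 μL + 375 μL = 400 μL total → factor 400/25 = 16
Step 4: 30 μL brought to 0.3 mL → factor 300/30 = 10
Step 5: 6-fold → factor 6
Overall dilution factor = 20 × 2 × 16 × 10 × 6 = 38400
Stock = 104 nM × 38400 = 3.994 × 10^6 nM = 3.99 mM

3.99 mM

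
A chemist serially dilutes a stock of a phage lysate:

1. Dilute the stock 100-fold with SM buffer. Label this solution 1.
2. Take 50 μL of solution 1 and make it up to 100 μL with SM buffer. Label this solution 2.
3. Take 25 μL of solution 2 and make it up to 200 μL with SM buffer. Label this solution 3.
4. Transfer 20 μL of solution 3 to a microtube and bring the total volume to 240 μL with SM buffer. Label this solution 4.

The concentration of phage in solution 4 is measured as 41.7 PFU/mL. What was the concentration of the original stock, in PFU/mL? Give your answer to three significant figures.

8.01 × 10^5 PFU/mL

Step 1: 100-fold → factor 100
Step 2: 50 μL brought to 100 μL → factor 100/50 = 2
Step 3: 25 μL brought to 200 μL → factor 200/25 = 8
Step 4: 20 μL brought to 240 μL → factor 240/20 = 12
Overall dilution factor = 100 × 2 × 8 × 12 = 19200
Stock = 41.7 PFU/mL × 19200 = 8.01 × 10^5 PFU/mL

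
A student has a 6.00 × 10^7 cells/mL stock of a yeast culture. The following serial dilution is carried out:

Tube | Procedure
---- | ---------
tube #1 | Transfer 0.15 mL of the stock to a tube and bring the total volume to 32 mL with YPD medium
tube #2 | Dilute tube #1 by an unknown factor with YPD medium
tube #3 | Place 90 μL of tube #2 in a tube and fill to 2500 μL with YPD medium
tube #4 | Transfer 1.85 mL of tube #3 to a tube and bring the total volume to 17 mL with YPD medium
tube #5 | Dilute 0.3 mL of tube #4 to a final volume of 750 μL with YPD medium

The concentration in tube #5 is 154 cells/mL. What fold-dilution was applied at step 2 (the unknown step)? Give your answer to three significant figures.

Step 1: 0.15 mL brought to 32 mL → factor 32/0.15 = 213.33
Step 2: unknown factor x
Step 3: 90 μL brought to 2500 μL → factor 2500/90 = 27.778
Step 4: 1.85 mL brought to 17 mL → factor 17/1.85 = 9.1892
Step 5: 0.3 mL brought to 750 μL → factor 0.75/0.3 = 2.5
Product of known-step factors = 1.3614 × 10^5
Overall factor = 6.00 × 10^7 cells/mL / (154 cells/mL) = 3.8961 × 10^5
x = 3.8961 × 10^5 / 1.3614 × 10^5 = 2.86

2.86-fold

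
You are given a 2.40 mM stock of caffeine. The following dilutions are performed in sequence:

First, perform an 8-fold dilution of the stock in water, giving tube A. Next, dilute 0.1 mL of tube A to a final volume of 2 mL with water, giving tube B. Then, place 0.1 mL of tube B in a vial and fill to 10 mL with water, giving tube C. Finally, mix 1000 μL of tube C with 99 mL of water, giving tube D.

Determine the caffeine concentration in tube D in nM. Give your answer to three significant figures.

Step 1: 8-fold → factor 8
Step 2: 0.1 mL brought to 2 mL → factor 2/0.1 = 20
Step 3: 0.1 mL brought to 10 mL → factor 10/0.1 = 100
Step 4: 1000 μL + 99 mL = 1 × 10^5 μL total → factor 1 × 10^5/1000 = 100
Overall dilution factor = 8 × 20 × 100 × 100 = 1.6 × 10^6
Final = 2.40 mM / 1.6 × 10^6 = 1.500 × 10^-6 mM = 1.50 nM

1.50 nM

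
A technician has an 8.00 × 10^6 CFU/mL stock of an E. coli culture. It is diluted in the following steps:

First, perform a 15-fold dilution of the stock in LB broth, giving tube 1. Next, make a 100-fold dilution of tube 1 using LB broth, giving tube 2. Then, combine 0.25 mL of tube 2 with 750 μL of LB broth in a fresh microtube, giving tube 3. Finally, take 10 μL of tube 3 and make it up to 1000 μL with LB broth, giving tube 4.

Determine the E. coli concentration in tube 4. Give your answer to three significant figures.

13.3 CFU/mL

Step 1: 15-fold → factor 15
Step 2: 100-fold → factor 100
Step 3: 0.25 mL + 750 μL = 1 mL total → factor 1/0.25 = 4
Step 4: 10 μL brought to 1000 μL → factor 1000/10 = 100
Overall dilution factor = 15 × 100 × 4 × 100 = 6 × 10^5
Final = 8.00 × 10^6 CFU/mL / 6 × 10^5 = 13.3 CFU/mL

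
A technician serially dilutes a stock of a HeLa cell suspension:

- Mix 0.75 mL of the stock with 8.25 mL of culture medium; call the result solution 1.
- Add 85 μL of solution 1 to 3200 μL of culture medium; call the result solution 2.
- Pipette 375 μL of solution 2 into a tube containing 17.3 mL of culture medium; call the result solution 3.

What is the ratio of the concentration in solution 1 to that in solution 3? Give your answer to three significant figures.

Step 1: 0.75 mL + 8.25 mL = 9 mL total → factor 9/0.75 = 12
Step 2: 85 μL + 3200 μL = 3285 μL total → factor 3285/85 = 38.647
Step 3: 375 μL + 17.3 mL = 17675 μL total → factor 17675/375 = 47.133
Dilution factor to solution 1 = 12; to solution 3 = 21859
[solution 1]/[solution 3] = (factor to solution 3)/(factor to solution 1) = 21859/12 = 1.82 × 10^3

1.82 × 10^3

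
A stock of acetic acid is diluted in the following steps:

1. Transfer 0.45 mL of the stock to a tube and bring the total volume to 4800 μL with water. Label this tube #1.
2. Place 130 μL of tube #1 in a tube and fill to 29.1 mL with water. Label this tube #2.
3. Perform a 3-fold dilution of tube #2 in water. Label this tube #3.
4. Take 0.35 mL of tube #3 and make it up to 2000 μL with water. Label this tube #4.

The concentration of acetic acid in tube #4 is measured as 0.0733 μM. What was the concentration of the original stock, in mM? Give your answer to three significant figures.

3.00 mM

Step 1: 0.45 mL brought to 4800 μL → factor 4.8/0.45 = 10.667
Step 2: 130 μL brought to 29.1 mL → factor 29100/130 = 223.85
Step 3: 3-fold → factor 3
Step 4: 0.35 mL brought to 2000 μL → factor 2/0.35 = 5.7143
Overall dilution factor = 10.667 × 223.85 × 3 × 5.7143 = 40932
Stock = 0.0733 μM × 40932 = 3000 μM = 3.00 mM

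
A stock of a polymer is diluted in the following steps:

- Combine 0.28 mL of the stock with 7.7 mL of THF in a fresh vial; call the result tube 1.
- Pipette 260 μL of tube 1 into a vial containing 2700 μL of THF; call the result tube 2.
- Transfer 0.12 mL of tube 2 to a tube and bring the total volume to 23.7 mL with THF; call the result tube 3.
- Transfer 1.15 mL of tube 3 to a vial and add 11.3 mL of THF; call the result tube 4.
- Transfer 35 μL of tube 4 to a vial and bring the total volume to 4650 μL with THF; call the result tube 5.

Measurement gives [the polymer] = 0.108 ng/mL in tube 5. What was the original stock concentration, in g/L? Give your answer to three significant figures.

9.95 g/L

Step 1: 0.28 mL + 7.7 mL = 7.98 mL total → factor 7.98/0.28 = 28.5
Step 2: 260 μL + 2700 μL = 2960 μL total → factor 2960/260 = 11.385
Step 3: 0.12 mL brought to 23.7 mL → factor 23.7/0.12 = 197.5
Step 4: 1.15 mL + 11.3 mL = 12.45 mL total → factor 12.45/1.15 = 10.826
Step 5: 35 μL brought to 4650 μL → factor 4650/35 = 132.86
Overall dilution factor = 28.5 × 11.385 × 197.5 × 10.826 × 132.86 = 9.2169 × 10^7
Stock = 0.108 ng/mL × 9.2169 × 10^7 = 9.954 × 10^6 ng/mL = 9.95 g/L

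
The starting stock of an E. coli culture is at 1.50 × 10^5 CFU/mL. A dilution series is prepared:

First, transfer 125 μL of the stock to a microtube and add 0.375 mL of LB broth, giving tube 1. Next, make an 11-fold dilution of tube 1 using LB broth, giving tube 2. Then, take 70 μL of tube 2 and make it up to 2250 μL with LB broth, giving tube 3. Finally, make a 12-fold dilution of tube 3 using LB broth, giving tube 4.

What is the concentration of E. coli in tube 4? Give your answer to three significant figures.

Step 1: 125 μL + 0.375 mL = 500 μL total → factor 500/125 = 4
Step 2: 11-fold → factor 11
Step 3: 70 μL brought to 2250 μL → factor 2250/70 = 32.143
Step 4: 12-fold → factor 12
Overall dilution factor = 4 × 11 × 32.143 × 12 = 16971
Final = 1.50 × 10^5 CFU/mL / 16971 = 8.84 CFU/mL

8.84 CFU/mL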